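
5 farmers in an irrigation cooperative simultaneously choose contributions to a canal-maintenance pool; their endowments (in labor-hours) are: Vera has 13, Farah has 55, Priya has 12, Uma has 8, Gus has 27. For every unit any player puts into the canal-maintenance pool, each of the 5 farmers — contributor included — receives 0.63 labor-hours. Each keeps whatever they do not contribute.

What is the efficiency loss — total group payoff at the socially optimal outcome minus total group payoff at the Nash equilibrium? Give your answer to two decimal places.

The private return per contributed unit is 0.63 < 1 for everyone, so the Nash equilibrium is zero contribution and the group total is Σ E_j = 13 + 55 + 12 + 8 + 27 = 115.
Each contributed unit returns 3.150 to the group, so the social optimum is full contribution by everyone: group total = 3.150 × 115 = 362.25.
Efficiency loss = (3.150 − 1) × 115 = 247.25.

247.25 labor-hours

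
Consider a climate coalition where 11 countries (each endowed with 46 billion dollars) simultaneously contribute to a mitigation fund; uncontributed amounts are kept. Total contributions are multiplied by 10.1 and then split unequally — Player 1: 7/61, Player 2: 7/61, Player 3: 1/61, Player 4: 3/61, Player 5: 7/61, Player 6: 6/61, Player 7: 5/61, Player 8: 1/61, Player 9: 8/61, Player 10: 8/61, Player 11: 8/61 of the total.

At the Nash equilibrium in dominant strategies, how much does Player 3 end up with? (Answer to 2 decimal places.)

Each unit j contributes comes back to j as 10.1 × (j's share), so j prefers to contribute only if that share exceeds 1/10.1 = 0.0990; otherwise keeping the unit dominates.
Player 1, Player 2, Player 5, Player 9, Player 10 and Player 11 clear that bar, contributing 46 each; the remaining 5 contribute 0. Total contributed: 276.
Player 3 keeps 46 and receives 10.1 × 276 × 1/61 = 45.70 from the mitigation fund, for a payoff of 91.70.

91.70 billion dollars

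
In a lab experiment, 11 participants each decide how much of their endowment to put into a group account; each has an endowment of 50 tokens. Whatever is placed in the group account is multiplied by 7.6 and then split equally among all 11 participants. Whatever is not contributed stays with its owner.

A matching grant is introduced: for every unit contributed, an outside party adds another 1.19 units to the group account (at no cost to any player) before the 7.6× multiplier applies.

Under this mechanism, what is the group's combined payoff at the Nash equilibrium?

Under the mechanism each unit contributed yields 7.6 × 2.19 / 11 = 1.5131 back to its contributor per unit of net cost, which exceeds 1, making full contribution the dominant choice for everyone.
So the Nash equilibrium is full contribution by all 11; the group earns 7.6 × 2.19 × 550 = 9154.20.

9154.20 tokens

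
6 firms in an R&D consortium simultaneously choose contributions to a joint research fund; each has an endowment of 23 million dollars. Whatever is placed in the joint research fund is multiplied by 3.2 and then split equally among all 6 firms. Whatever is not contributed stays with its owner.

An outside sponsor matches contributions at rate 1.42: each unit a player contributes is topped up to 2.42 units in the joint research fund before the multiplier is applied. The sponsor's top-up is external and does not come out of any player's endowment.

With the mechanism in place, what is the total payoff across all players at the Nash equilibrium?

1068.67 million dollars

With the mechanism, a contributed unit returns 3.2 × 2.42 / 6 = 1.2907 per unit of net cost to the contributor — now above 1 — so contributing fully is weakly dominant for every player.
So the Nash equilibrium is full contribution by all 6; the group earns 3.2 × 2.42 × 138 = 1068.67.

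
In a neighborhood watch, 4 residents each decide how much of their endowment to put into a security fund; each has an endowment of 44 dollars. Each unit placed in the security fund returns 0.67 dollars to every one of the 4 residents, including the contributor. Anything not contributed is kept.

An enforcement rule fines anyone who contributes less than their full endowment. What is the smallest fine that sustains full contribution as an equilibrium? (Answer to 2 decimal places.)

Given the others contribute fully, the best deviation is to contribute 0 (any partial contribution still incurs the fine and gives up units whose private return 0.67 is below 1).
Deviating from 44 to 0 saves 44 dollars but forfeits the deviator's share of the drop in the security fund: 0.67 × 44 = 29.48.
So the deviation gain is 44 − 29.48 = 14.52, and the fine must be at least 14.52 dollars to wipe it out.

14.52 dollars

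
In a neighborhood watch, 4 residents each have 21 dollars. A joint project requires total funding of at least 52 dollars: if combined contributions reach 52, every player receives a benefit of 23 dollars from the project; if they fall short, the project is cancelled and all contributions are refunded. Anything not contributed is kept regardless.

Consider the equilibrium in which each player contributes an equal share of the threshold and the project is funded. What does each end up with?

Equal share of the threshold: 52/4 = 13.
At this profile no one gains by cutting their contribution: any cut drops the total below 52, the project is cancelled, contributions are refunded, and the deviator ends with 21, which is less than 21 − 13 + 23 = 31. Contributing more than 13 just wastes the excess. So contributing exactly 13 is a best response.
Each player's payoff: 21 − 13 + 23 = 31.

31 dollars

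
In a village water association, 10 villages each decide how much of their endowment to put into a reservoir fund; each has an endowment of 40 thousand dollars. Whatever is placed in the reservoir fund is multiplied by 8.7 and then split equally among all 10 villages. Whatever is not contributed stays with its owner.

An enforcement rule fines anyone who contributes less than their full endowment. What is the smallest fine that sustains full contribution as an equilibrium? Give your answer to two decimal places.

Given the others contribute fully, the best deviation is to contribute 0 (any partial contribution still incurs the fine and gives up units whose private return 0.8700 is below 1).
Deviating from 40 to 0 saves 40 thousand dollars but forfeits the deviator's share of the drop in the reservoir fund: 8.7/10 × 40 = 34.80.
So the deviation gain is 40 − 34.80 = 5.20, and the fine must be at least 5.20 thousand dollars to wipe it out.

5.20 thousand dollars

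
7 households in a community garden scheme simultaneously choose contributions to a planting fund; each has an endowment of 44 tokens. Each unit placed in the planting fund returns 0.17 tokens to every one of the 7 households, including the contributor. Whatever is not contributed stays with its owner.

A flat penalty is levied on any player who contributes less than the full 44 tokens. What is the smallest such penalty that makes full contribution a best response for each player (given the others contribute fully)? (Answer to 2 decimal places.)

36.52 tokens

Given the others contribute fully, the best deviation is to contribute 0 (any partial contribution still incurs the fine and gives up units whose private return 0.17 is below 1).
Deviating from 44 to 0 saves 44 tokens but forfeits the deviator's share of the drop in the planting fund: 0.17 × 44 = 7.48.
So the deviation gain is 44 − 7.48 = 36.52, and the fine must be at least 36.52 tokens to wipe it out.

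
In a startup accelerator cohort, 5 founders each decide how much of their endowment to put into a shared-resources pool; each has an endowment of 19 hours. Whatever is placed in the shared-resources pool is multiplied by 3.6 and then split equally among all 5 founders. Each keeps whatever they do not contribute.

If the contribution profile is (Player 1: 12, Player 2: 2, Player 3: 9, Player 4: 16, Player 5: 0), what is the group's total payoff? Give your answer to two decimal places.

Total contributed: 12 + 2 + 9 + 16 + 0 = 39; total kept: 5 × 19 − 39 = 56.
The shared-resources pool pays out 3.6 × 39 = 140.40 in aggregate.
Group total = 56 + 140.40 = 196.40.

196.40 hours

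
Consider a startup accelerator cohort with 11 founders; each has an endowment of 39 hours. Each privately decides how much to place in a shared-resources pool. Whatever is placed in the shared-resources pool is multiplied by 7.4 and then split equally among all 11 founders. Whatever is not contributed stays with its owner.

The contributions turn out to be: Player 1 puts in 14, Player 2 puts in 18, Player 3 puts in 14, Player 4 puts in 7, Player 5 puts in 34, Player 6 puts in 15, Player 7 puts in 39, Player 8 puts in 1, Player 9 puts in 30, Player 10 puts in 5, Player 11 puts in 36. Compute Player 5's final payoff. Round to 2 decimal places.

148.29 hours

Total contributed: 14 + 18 + 14 + 7 + 34 + 15 + 39 + 1 + 30 + 5 + 36 = 213.
Each receives 7.4 × 213 / 11 = 143.29 from the shared-resources pool.
Player 5 keeps 39 − 34 = 5, so Player 5's payoff is 5 + 143.29 = 148.29.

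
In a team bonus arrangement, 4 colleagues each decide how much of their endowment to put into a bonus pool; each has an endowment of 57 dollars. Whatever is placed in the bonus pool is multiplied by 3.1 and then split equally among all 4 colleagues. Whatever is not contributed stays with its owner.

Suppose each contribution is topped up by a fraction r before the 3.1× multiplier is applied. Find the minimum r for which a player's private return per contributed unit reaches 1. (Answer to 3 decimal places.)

With matching at rate r, one contributed unit becomes (1 + r) in the bonus pool and returns 3.1 × (1 + r) / 4 to the contributor.
Setting this equal to 1: 1 + r = 4/3.1 = 1.2903.
So the minimum matching rate is r = 1.2903 − 1 = 0.290.

0.290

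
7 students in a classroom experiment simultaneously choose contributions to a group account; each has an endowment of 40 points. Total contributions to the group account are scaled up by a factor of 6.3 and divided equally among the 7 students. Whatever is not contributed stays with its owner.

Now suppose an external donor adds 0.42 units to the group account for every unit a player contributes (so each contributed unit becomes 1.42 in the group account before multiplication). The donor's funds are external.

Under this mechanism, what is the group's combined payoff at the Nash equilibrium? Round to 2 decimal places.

With the mechanism, a contributed unit returns 6.3 × 1.42 / 7 = 1.2780 per unit of net cost to the contributor — now above 1 — so contributing fully is weakly dominant for every player.
At the Nash equilibrium everyone contributes 40. Group total payoff = 6.3 × 1.42 × 280 = 2504.88.

2504.88 points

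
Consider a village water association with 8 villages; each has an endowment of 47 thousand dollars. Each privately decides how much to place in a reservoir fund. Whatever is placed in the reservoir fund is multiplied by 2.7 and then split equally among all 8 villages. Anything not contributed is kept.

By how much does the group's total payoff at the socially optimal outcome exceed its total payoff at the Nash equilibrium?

639.20 thousand dollars

Each contributed unit returns 2.7/8 = 0.3375 to its contributor — below 1 — so contributing 0 is dominant for every player. At the Nash equilibrium everyone keeps their 47, and the group total is 8 × 47 = 376.
Each contributed unit returns 2.700 to the group as a whole (0.3375 to each of 8 players), which exceeds 1, so the social optimum is full contribution: group total = 2.700 × 376 = 1015.20.
Efficiency loss = 1015.20 − 376 = 639.20.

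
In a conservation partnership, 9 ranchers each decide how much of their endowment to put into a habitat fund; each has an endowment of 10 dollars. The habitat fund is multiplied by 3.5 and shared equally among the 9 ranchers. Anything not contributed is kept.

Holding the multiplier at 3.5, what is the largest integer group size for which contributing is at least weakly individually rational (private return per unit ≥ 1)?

3

Private return per unit is 3.5/(group size), which is ≥ 1 whenever the group size is ≤ 3.5.
The largest such integer is 3.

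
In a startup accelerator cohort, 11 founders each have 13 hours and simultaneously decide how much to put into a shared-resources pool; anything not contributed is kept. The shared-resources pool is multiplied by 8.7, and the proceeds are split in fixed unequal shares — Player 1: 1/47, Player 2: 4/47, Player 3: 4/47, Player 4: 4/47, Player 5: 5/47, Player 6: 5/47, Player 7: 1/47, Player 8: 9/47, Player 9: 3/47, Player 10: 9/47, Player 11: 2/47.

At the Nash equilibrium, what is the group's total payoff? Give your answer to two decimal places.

343.20 hours

For player j, contributing a unit is worthwhile iff 8.7 × (j's share) ≥ 1, i.e. iff j's share is at least 0.1149.
Player 8 and Player 10 clear that bar, contributing 13 each; the remaining 9 contribute 0. Total contributed: 26.
The shared-resources pool pays out 8.7 × 26 = 226.20 in total (split across the unequal shares, but the aggregate is all that matters for the group sum).
The 9 free-riders keep 13 each, adding 117. Group total = 117 + 226.20 = 343.20.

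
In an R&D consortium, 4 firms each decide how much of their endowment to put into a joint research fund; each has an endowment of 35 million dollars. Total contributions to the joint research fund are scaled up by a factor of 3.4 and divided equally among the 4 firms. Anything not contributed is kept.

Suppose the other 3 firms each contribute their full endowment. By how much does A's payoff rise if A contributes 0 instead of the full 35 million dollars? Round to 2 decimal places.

5.25 million dollars

Switching from a contribution of 35 to 0 lets A keep an extra 35 million dollars, but lowers the joint research fund by 35, which costs A their own share of that drop: 3.4/4 × 35 = 29.75.
Net gain = 35 − 29.75 = 5.25. The private return per contributed unit (0.8500) is below 1, so free-riding is indeed the best response regardless of what the others do.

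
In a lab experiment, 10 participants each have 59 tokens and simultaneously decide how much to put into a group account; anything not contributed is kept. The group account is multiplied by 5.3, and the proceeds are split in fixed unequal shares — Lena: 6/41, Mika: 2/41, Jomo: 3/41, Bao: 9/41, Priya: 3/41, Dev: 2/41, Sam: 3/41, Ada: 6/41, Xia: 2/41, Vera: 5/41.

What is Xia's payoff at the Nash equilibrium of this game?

74.25 tokens

A player with share s gets back 5.3·s per unit contributed, so full contribution is dominant for anyone with s > 1/5.3 = 0.1887 and zero contribution is dominant for anyone below.
Bao alone (share 9/41) is above the threshold, contributing 59; the remaining 9 contribute 0. Total contributed: 59.
Xia keeps 59 and receives 5.3 × 59 × 2/41 = 15.25 from the group account, for a payoff of 74.25.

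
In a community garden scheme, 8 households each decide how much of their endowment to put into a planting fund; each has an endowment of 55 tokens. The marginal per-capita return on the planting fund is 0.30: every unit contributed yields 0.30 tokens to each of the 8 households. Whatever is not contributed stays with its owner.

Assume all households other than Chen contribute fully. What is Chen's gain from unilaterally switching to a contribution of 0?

Switching from a contribution of 55 to 0 lets Chen keep an extra 55 tokens, but lowers the planting fund by 55, which costs Chen their own share of that drop: 0.30 × 55 = 16.50.
Net gain = 55 − 16.50 = 38.50. The private return per contributed unit (0.30) is below 1, so free-riding is indeed the best response regardless of what the others do.

38.50 tokens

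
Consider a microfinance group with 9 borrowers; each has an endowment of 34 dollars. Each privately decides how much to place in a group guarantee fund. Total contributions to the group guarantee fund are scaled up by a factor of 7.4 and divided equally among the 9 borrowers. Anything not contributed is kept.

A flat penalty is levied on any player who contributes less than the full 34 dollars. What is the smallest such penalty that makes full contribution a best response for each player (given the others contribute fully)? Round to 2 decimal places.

6.04 dollars

Given the others contribute fully, the best deviation is to contribute 0 (any partial contribution still incurs the fine and gives up units whose private return 0.8222 is below 1).
Deviating from 34 to 0 saves 34 dollars but forfeits the deviator's share of the drop in the group guarantee fund: 7.4/9 × 34 = 27.96.
So the deviation gain is 34 − 27.96 = 6.04, and the fine must be at least 6.04 dollars to wipe it out.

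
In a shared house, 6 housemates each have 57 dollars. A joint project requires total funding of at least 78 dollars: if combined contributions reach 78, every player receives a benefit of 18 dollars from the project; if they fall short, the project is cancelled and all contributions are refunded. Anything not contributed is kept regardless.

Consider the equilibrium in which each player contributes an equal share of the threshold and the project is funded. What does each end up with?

62 dollars

Equal share of the threshold: 78/6 = 13.
At this profile no one gains by cutting their contribution: any cut drops the total below 78, the project is cancelled, contributions are refunded, and the deviator ends with 57, which is less than 57 − 13 + 18 = 62. Contributing more than 13 just wastes the excess. So contributing exactly 13 is a best response.
Each player's payoff: 57 − 13 + 18 = 62.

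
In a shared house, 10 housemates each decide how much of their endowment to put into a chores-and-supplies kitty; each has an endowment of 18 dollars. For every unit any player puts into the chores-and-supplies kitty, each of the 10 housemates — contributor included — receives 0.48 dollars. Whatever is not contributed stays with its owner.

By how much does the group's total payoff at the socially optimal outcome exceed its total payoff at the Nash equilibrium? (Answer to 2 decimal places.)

The private return per contributed unit is 0.48 < 1, so contributing 0 is dominant for every player. At the Nash equilibrium everyone keeps their 18, and the group total is 10 × 18 = 180.
Each contributed unit returns 4.800 to the group as a whole (0.48 to each of 10 players), which exceeds 1, so the social optimum is full contribution: group total = 4.800 × 180 = 864.00.
Efficiency loss = 864.00 − 180 = 684.00.

684.00 dollars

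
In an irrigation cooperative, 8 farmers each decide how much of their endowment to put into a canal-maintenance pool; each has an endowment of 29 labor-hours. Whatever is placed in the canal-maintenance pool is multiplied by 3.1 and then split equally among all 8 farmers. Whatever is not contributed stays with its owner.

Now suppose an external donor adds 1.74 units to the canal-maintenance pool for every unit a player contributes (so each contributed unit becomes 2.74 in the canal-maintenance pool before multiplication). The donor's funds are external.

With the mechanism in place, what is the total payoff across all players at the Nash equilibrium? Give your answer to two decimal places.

1970.61 labor-hours

The effective private return per unit is now 3.1 × 2.74 / 8 = 1.0618 > 1, so every player's dominant strategy flips to full contribution.
So the Nash equilibrium is full contribution by all 8; the group earns 3.1 × 2.74 × 232 = 1970.61.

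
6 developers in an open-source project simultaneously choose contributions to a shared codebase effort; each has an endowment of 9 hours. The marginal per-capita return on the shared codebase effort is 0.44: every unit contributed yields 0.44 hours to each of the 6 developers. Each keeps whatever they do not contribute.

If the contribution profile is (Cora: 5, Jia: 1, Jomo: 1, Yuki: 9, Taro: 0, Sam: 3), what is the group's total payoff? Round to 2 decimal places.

85.16 hours

Total contributed: 5 + 1 + 1 + 9 + 0 + 3 = 19; total kept: 6 × 9 − 19 = 35.
The shared codebase effort pays out 0.44 × 6 × 19 = 50.16 in aggregate.
Group total = 35 + 50.16 = 85.16.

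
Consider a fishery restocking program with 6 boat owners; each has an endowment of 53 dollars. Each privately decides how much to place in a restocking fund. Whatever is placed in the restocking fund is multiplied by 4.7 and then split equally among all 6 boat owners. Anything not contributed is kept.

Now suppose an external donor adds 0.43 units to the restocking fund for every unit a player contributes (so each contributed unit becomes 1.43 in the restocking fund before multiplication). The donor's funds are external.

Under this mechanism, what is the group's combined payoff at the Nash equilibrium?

2137.28 dollars

Under the mechanism each unit contributed yields 4.7 × 1.43 / 6 = 1.1202 back to its contributor per unit of net cost, which exceeds 1, making full contribution the dominant choice for everyone.
So the Nash equilibrium is full contribution by all 6; the group earns 4.7 × 1.43 × 318 = 2137.28.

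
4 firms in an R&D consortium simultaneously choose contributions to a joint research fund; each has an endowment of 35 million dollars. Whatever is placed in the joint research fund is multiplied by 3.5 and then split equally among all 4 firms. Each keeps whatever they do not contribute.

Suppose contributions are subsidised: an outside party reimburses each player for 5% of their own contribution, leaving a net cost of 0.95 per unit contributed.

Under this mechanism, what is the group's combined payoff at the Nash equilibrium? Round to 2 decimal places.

140.00 million dollars

With the mechanism, a contributed unit returns (3.5/4) / 0.95 = 0.9211 per unit of net cost — still below 1 — so contributing 0 remains dominant for every player.
Everyone keeps their endowment and the group total is 4 × 35 = 140.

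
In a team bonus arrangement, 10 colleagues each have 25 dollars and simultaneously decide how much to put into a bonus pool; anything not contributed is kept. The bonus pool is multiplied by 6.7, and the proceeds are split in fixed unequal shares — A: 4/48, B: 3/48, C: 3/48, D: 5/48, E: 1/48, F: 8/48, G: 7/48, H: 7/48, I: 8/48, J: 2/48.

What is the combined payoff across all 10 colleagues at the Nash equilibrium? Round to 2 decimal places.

A player with share s gets back 6.7·s per unit contributed, so full contribution is dominant for anyone with s > 1/6.7 = 0.1493 and zero contribution is dominant for anyone below.
F and I are above the threshold, contributing 25 each; the remaining 8 contribute 0. Total contributed: 50.
The bonus pool pays out 6.7 × 50 = 335.00 in total (split across the unequal shares, but the aggregate is all that matters for the group sum).
The 8 free-riders keep 25 each, adding 200. Group total = 200 + 335.00 = 535.00.

535.00 dollars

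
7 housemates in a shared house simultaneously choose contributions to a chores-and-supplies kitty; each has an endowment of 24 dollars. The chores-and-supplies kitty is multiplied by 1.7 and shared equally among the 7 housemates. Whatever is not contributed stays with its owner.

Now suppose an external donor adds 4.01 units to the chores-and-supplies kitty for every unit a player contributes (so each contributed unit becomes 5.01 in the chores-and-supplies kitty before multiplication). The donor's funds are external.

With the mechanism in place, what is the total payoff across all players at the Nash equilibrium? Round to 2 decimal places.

Under the mechanism each unit contributed yields 1.7 × 5.01 / 7 = 1.2167 back to its contributor per unit of net cost, which exceeds 1, making full contribution the dominant choice for everyone.
At the Nash equilibrium everyone contributes 24. Group total payoff = 1.7 × 5.01 × 168 = 1430.86.

1430.86 dollars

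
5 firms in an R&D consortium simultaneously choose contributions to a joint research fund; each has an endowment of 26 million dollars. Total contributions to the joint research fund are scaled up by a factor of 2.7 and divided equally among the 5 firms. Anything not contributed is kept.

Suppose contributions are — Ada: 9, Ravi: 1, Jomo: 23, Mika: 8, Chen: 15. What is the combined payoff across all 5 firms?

Total contributed: 9 + 1 + 23 + 8 + 15 = 56; total kept: 5 × 26 − 56 = 74.
The joint research fund pays out 2.7 × 56 = 151.20 in aggregate.
Group total = 74 + 151.20 = 225.20.

225.20 million dollars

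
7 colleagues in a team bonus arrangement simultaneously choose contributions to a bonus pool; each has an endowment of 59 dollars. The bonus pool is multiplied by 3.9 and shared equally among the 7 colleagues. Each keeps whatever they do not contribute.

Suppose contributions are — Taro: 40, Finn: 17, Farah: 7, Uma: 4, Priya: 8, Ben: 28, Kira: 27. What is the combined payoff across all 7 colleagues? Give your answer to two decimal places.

Total contributed: 40 + 17 + 7 + 4 + 8 + 28 + 27 = 131; total kept: 7 × 59 − 131 = 282.
The bonus pool pays out 3.9 × 131 = 510.90 in aggregate.
Group total = 282 + 510.90 = 792.90.

792.90 dollars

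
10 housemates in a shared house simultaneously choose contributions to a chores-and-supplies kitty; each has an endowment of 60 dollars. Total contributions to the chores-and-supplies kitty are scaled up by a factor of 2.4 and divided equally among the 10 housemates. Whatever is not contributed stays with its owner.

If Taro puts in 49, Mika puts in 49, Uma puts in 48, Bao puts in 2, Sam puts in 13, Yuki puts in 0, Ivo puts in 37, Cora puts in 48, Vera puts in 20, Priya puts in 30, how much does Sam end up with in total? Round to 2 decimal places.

118.04 dollars

Total contributed: 49 + 49 + 48 + 2 + 13 + 0 + 37 + 48 + 20 + 30 = 296.
Each receives 2.4 × 296 / 10 = 71.04 from the chores-and-supplies kitty.
Sam keeps 60 − 13 = 47, so Sam's payoff is 47 + 71.04 = 118.04.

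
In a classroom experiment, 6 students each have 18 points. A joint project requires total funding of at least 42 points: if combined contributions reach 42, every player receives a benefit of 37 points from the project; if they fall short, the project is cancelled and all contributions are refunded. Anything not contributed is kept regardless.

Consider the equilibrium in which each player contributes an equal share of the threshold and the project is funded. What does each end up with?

Equal share of the threshold: 42/6 = 7.
At this profile no one gains by cutting their contribution: any cut drops the total below 42, the project is cancelled, contributions are refunded, and the deviator ends with 18, which is less than 18 − 7 + 37 = 48. Contributing more than 7 just wastes the excess. So contributing exactly 7 is a best response.
Each player's payoff: 18 − 7 + 37 = 48.

48 points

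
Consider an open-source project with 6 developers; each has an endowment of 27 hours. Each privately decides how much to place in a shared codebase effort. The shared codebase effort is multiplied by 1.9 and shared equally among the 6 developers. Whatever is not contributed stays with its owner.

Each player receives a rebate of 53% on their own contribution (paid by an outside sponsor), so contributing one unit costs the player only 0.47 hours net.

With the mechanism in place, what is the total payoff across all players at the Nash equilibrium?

162.00 hours

Even with the mechanism, each unit contributed returns only (1.9/6) / 0.47 = 0.6738 per unit of net cost, so contributing nothing is still dominant.
At the Nash equilibrium no one contributes; group total payoff = 6 × 27 = 162.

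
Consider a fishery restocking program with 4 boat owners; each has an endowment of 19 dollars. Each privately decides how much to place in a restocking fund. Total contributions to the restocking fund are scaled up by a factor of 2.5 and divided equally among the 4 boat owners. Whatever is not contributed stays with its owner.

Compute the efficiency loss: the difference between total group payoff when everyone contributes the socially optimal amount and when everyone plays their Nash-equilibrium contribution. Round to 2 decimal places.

114.00 dollars

Each contributed unit returns 2.5/4 = 0.6250 to its contributor — below 1 — so contributing 0 is dominant for every player. At the Nash equilibrium everyone keeps their 19, and the group total is 4 × 19 = 76.
Each contributed unit returns 2.500 to the group as a whole (0.6250 to each of 4 players), which exceeds 1, so the social optimum is full contribution: group total = 2.500 × 76 = 190.00.
Efficiency loss = 190.00 − 76 = 114.00.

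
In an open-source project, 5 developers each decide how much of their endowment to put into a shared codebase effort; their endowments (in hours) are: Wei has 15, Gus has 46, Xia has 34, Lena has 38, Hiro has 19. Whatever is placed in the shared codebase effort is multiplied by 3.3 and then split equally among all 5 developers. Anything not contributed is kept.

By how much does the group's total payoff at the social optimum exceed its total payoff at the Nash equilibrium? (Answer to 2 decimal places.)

The private return per contributed unit is 3.3/5 = 0.6600 < 1 for every player regardless of endowment, so the Nash equilibrium is zero contribution and the group total is Σ E_j = 15 + 46 + 34 + 38 + 19 = 152.
Each contributed unit returns 3.300 to the group, so the social optimum is full contribution by everyone: group total = 3.300 × 152 = 501.60.
Efficiency loss = (3.300 − 1) × 152 = 349.60.

349.60 hours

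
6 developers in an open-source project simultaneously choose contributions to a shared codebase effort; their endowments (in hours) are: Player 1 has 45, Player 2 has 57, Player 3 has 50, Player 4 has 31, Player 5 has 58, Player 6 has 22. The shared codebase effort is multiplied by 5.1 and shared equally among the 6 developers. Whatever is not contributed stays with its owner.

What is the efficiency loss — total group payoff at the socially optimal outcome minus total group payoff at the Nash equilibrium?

1078.30 hours

The private return per contributed unit is 5.1/6 = 0.8500 < 1 for every player regardless of endowment, so the Nash equilibrium is zero contribution and the group total is Σ E_j = 45 + 57 + 50 + 31 + 58 + 22 = 263.
Each contributed unit returns 5.100 to the group, so the social optimum is full contribution by everyone: group total = 5.100 × 263 = 1341.30.
Efficiency loss = (5.100 − 1) × 263 = 1078.30.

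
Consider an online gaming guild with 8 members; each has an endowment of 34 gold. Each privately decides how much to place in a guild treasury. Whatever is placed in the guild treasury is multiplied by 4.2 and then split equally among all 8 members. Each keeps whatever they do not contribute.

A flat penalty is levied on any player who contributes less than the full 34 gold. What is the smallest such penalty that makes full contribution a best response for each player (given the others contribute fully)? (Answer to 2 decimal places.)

16.15 gold

Given the others contribute fully, the best deviation is to contribute 0 (any partial contribution still incurs the fine and gives up units whose private return 0.5250 is below 1).
Deviating from 34 to 0 saves 34 gold but forfeits the deviator's share of the drop in the guild treasury: 4.2/8 × 34 = 17.85.
So the deviation gain is 34 − 17.85 = 16.15, and the fine must be at least 16.15 gold to wipe it out.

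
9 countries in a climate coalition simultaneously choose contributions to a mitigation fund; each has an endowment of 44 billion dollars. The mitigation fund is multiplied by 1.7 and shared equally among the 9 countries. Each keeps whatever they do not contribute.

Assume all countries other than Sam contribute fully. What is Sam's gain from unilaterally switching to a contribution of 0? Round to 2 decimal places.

35.69 billion dollars

Switching from a contribution of 44 to 0 lets Sam keep an extra 44 billion dollars, but lowers the mitigation fund by 44, which costs Sam their own share of that drop: 1.7/9 × 44 = 8.31.
Net gain = 44 − 8.31 = 35.69. The private return per contributed unit (0.1889) is below 1, so free-riding is indeed the best response regardless of what the others do.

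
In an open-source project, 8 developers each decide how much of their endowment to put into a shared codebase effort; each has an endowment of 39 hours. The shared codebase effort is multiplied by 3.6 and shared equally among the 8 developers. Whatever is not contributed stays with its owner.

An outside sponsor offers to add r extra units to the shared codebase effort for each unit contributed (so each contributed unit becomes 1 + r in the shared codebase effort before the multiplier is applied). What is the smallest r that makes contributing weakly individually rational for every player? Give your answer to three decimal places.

1.222

With matching at rate r, one contributed unit becomes (1 + r) in the shared codebase effort and returns 3.6 × (1 + r) / 8 to the contributor.
Setting this equal to 1: 1 + r = 8/3.6 = 2.2222.
So the minimum matching rate is r = 2.2222 − 1 = 1.222.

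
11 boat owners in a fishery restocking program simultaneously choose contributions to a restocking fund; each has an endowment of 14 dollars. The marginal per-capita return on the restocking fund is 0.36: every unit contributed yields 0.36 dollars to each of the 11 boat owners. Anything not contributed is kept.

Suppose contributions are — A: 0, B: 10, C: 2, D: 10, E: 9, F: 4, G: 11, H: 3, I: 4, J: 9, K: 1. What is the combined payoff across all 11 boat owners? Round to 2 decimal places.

Total contributed: 0 + 10 + 2 + 10 + 9 + 4 + 11 + 3 + 4 + 9 + 1 = 63; total kept: 11 × 14 − 63 = 91.
The restocking fund pays out 0.36 × 11 × 63 = 249.48 in aggregate.
Group total = 91 + 249.48 = 340.48.

340.48 dollars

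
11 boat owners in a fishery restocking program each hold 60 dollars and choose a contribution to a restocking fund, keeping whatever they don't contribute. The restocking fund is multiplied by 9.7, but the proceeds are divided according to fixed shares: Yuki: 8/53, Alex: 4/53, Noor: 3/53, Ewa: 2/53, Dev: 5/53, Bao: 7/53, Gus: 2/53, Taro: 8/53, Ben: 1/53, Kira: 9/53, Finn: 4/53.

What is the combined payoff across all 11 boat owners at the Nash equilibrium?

Player j's private return per contributed unit is 9.7 × (j's share). Contributing is weakly dominant for j when that share is at least 1/9.7 = 0.1031, and contributing 0 is dominant otherwise.
Yuki, Bao, Taro and Kira are above the threshold, contributing 60 each; the remaining 7 contribute 0. Total contributed: 240.
The restocking fund pays out 9.7 × 240 = 2328.00 in total (split across the unequal shares, but the aggregate is all that matters for the group sum).
The 7 free-riders keep 60 each, adding 420. Group total = 420 + 2328.00 = 2748.00.

2748.00 dollars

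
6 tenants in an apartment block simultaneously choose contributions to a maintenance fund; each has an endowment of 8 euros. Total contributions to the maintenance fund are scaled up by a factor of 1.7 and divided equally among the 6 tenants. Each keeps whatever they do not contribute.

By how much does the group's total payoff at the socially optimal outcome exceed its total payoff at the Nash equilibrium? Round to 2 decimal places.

33.60 euros

Each contributed unit returns 1.7/6 = 0.2833 to its contributor — below 1 — so contributing 0 is dominant for every player. At the Nash equilibrium everyone keeps their 8, and the group total is 6 × 8 = 48.
Each contributed unit returns 1.700 to the group as a whole (0.2833 to each of 6 players), which exceeds 1, so the social optimum is full contribution: group total = 1.700 × 48 = 81.60.
Efficiency loss = 81.60 − 48 = 33.60.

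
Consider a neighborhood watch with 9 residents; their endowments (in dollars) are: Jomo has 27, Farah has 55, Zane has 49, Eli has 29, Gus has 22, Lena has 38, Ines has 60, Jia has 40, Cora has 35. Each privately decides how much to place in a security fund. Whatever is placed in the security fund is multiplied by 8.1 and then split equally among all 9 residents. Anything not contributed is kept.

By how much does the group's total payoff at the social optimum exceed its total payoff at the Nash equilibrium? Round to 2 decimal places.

2520.50 dollars

The private return per contributed unit is 8.1/9 = 0.9000 < 1 for every player regardless of endowment, so the Nash equilibrium is zero contribution and the group total is Σ E_j = 27 + 55 + 49 + 29 + 22 + 38 + 60 + 40 + 35 = 355.
Each contributed unit returns 8.100 to the group, so the social optimum is full contribution by everyone: group total = 8.100 × 355 = 2875.50.
Efficiency loss = (8.100 − 1) × 355 = 2520.50.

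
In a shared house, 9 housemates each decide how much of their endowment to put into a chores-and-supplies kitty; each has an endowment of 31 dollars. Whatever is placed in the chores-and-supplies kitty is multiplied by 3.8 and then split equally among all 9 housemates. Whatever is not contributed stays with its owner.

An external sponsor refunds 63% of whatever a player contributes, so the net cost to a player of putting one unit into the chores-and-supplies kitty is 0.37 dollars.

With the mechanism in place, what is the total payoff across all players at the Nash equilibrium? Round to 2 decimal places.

1235.97 dollars

With the mechanism, a contributed unit returns (3.8/9) / 0.37 = 1.1411 per unit of net cost to the contributor — now above 1 — so contributing fully is weakly dominant for every player.
At the Nash equilibrium everyone contributes 31. Group total payoff = 9 × (31 × 0.63 + 3.8 × 31) = 1235.97.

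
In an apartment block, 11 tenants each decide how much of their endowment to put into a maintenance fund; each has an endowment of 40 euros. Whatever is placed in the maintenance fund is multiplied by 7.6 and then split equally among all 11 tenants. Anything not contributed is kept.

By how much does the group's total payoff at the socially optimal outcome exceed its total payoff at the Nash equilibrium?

Each contributed unit returns 7.6/11 = 0.6909 to its contributor — below 1 — so contributing 0 is dominant for every player. At the Nash equilibrium everyone keeps their 40, and the group total is 11 × 40 = 440.
Each contributed unit returns 7.600 to the group as a whole (0.6909 to each of 11 players), which exceeds 1, so the social optimum is full contribution: group total = 7.600 × 440 = 3344.00.
Efficiency loss = 3344.00 − 440 = 2904.00.

2904.00 euros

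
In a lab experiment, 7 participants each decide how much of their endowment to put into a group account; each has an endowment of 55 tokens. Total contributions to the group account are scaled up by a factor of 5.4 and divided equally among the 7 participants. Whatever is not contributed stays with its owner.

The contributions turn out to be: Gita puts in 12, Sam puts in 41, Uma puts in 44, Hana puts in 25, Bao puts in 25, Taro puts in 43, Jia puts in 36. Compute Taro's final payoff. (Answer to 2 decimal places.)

Total contributed: 12 + 41 + 44 + 25 + 25 + 43 + 36 = 226.
Each receives 5.4 × 226 / 7 = 174.34 from the group account.
Taro keeps 55 − 43 = 12, so Taro's payoff is 12 + 174.34 = 186.34.

186.34 tokens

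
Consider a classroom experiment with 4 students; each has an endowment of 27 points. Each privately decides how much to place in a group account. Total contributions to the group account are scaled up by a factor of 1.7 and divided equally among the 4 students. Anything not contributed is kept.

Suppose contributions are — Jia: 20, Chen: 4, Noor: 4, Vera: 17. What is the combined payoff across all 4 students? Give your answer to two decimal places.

139.50 points

Total contributed: 20 + 4 + 4 + 17 = 45; total kept: 4 × 27 − 45 = 63.
The group account pays out 1.7 × 45 = 76.50 in aggregate.
Group total = 63 + 76.50 = 139.50.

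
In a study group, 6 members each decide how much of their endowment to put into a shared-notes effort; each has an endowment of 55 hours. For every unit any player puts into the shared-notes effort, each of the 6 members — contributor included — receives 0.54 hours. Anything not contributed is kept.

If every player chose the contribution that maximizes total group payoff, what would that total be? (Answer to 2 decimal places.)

1069.20 hours

Each contributed unit returns 3.240 to the group as a whole (0.54 to each of 6 players), which exceeds 1, so the social optimum is full contribution: group total = 3.240 × 330 = 1069.20.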